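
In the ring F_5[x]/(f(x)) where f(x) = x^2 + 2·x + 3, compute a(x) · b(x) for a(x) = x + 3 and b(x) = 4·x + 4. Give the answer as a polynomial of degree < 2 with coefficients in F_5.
Multiply as integer polynomials: a · b = 4·x^2 + 16·x + 12. Reducing coefficients mod 5: a · b ≡ 4·x^2 + x + 2. Now divide by f(x) = x^2 + 2·x + 3 in F_5[x], eliminating the leading term at each step:
  leading term 4·x^2: subtract (4)·f(x) = 4·x^2 + 3·x + 2, leaving 3·x (coefficients mod 5)
The degree is now < 2, so this is the remainder. Hence a · b ≡ 3·x in F_5[x]/(f).

Final answer: a · b ≡ 3·x (mod f(x))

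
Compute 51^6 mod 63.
Use repeated squaring. Binary(6) = 110. Walk through the bits of the exponent 6 left-to-right: at each bit after the leading one, square the running value, then multiply by 51 if the bit is 1 (always reducing mod 63):
  bit 1 = 1 (leading): start with 51.
  bit 2 = 1: square 51^2 = 2601 ≡ 18; bit is 1, so multiply 18·51 = 918 ≡ 36 (mod 63).
  bit 3 = 0: square 36^2 = 1296 ≡ 36 (mod 63).
Final value: 51^6 ≡ 36 (mod 63).

Final answer: 36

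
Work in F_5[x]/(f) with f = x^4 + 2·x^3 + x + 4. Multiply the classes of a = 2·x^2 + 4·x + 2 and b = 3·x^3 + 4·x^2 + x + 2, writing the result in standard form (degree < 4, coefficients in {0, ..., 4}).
Multiply as integer polynomials: a · b = 6·x^5 + 20·x^4 + 24·x^3 + 16·x^2 + 10·x + 4. Reducing coefficients mod 5: a · b ≡ x^5 + 4·x^3 + x^2 + 4. Now divide by f(x) = x^4 + 2·x^3 + x + 4 in F_5[x], eliminating the leading term at each step:
  leading term x^5: subtract (x)·f(x) = x^5 + 2·x^4 + x^2 + 4·x, leaving 3·x^4 + 4·x^3 + x + 4 (coefficients mod 5)
  leading term 3·x^4: subtract (3)·f(x) = 3·x^4 + x^3 + 3·x + 2, leaving 3·x^3 + 3·x + 2 (coefficients mod 5)
The degree is now < 4, so this is the remainder. Hence a · b ≡ 3·x^3 + 3·x + 2 in F_5[x]/(f).

Final answer: a · b ≡ 3·x^3 + 3·x + 2 (mod f(x))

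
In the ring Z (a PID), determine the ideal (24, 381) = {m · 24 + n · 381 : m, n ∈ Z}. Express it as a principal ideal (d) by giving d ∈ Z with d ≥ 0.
(24, 381) = (3); d = 3

In the PID Z, (a, b) is generated by gcd(a, b). Compute gcd(381, 24) with the extended Euclidean algorithm, tracking rows (r, s, t) with s·381 + t·24 = r:
  row A: (381, 1, 0)   [1·381 + 0·24 = 381]
  row B: (24, 0, 1)   [0·381 + 1·24 = 24]
  381 = 15·24 + 21   → row C = row A − 15·row B = (21, 1, −15)   [check: 1·381 − 15·24 = 21]
  24 = 1·21 + 3   → row D = row B − 1·row C = (3, −1, 16)   [check: −1·381 + 16·24 = 3]
  21 = 7·3 + 0   → remainder 0, stop. gcd = 3 (last nonzero row D).
So gcd(24, 381) = 3, with Bézout identity −1·381 + 16·24 = 3. Containment (⊇): the Bézout identity exhibits 3 as an element of (24, 381), giving (3) ⊆ (24, 381). Containment (⊆): since 3 | 24 and 3 | 381 (24 = 3·8, 381 = 3·127), every Z-linear combination of 24 and 381 is divisible by 3, so (24, 381) ⊆ (3). Therefore (24, 381) = (3), d = 3.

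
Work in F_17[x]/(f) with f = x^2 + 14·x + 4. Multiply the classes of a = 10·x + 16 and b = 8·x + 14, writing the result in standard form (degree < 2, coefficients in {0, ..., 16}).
a · b ≡ 15·x + 6 (mod f(x))

Multiply as integer polynomials: a · b = 80·x^2 + 268·x + 224. Reducing coefficients mod 17: a · b ≡ 12·x^2 + 13·x + 3. Now divide by f(x) = x^2 + 14·x + 4 in F_17[x], eliminating the leading term at each step:
  leading term 12·x^2: subtract (12)·f(x) = 12·x^2 + 15·x + 14, leaving 15·x + 6 (coefficients mod 17)
The degree is now < 2, so this is the remainder. Hence a · b ≡ 15·x + 6 in F_17[x]/(f).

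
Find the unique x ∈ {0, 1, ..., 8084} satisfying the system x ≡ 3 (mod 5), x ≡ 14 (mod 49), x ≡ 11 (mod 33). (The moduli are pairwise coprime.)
The moduli 5, 49, 33 are pairwise coprime, so by the CRT there is a unique solution mod 5·49·33 = 8085.
Solve by successive substitution. Start with x ≡ 3 (mod 5).
  Combine with x ≡ 14 (mod 49): write x = 3 + 5·t and require 3 + 5·t ≡ 14 (mod 49), i.e. 5·t ≡ 14 − 3 ≡ 11 (mod 49). Since 5^(−1) ≡ 10 (mod 49), t ≡ 10·11 ≡ 12 (mod 49). So x ≡ 3 + 5·12 = 63 (mod 245).
  Combine with x ≡ 11 (mod 33): write x = 63 + 245·t and require 63 + 245·t ≡ 11 (mod 33), i.e. 245·t ≡ 11 − 63 ≡ 14 (mod 33). Since 245^(−1) ≡ 26 (mod 33) (245 ≡ 14 (mod 33)), t ≡ 26·14 ≡ 1 (mod 33). So x ≡ 63 + 245·1 = 308 (mod 8085).
Unique solution in [0, 8085): x = 308.

Final answer: x ≡ 308 (mod 8085); the representative in [0, 8085) is 308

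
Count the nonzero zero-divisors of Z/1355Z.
Z/1355Z has 274 nonzero zero-divisors

In Z/1355Z each nonzero element is either a unit (gcd with 1355 is 1) or a zero-divisor (gcd > 1). The number of units is φ(1355): factorise 1355 = 5 · 271, so φ(1355) = (5 − 1) · (271 − 1) = 4 · 270 = 1080. The nonzero elements number 1355 − 1 = 1354. Hence the nonzero zero-divisors number 1354 − 1080 = 274.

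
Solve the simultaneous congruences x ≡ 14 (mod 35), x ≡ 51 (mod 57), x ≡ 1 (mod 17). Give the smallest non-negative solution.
The moduli 35, 57, 17 are pairwise coprime, so by the CRT there is a unique solution mod 35·57·17 = 33915.
Solve by successive substitution. Start with x ≡ 14 (mod 35).
  Combine with x ≡ 51 (mod 57): write x = 14 + 35·t and require 14 + 35·t ≡ 51 (mod 57), i.e. 35·t ≡ 51 − 14 ≡ 37 (mod 57). Since 35^(−1) ≡ 44 (mod 57), t ≡ 44·37 ≡ 32 (mod 57). So x ≡ 14 + 35·32 = 1134 (mod 1995).
  Combine with x ≡ 1 (mod 17): write x = 1134 + 1995·t and require 1134 + 1995·t ≡ 1 (mod 17), i.e. 1995·t ≡ 1 − 1134 ≡ 6 (mod 17). Since 1995^(−1) ≡ 3 (mod 17) (1995 ≡ 6 (mod 17)), t ≡ 3·6 ≡ 1 (mod 17). So x ≡ 1134 + 1995·1 = 3129 (mod 33915).
Unique solution in [0, 33915): x = 3129.

Final answer: x ≡ 3129 (mod 33915); the representative in [0, 33915) is 3129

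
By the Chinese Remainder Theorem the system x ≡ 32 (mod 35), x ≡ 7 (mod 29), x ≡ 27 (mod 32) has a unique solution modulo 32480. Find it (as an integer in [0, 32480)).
The moduli 35, 29, 32 are pairwise coprime, so by the CRT there is a unique solution mod 35·29·32 = 32480.
Solve by successive substitution. Start with x ≡ 32 (mod 35).
  Combine with x ≡ 7 (mod 29): write x = 32 + 35·t and require 32 + 35·t ≡ 7 (mod 29), i.e. 35·t ≡ 7 − 32 ≡ 4 (mod 29). Since 35^(−1) ≡ 5 (mod 29) (35 ≡ 6 (mod 29)), t ≡ 5·4 ≡ 20 (mod 29). So x ≡ 32 + 35·20 = 732 (mod 1015).
  Combine with x ≡ 27 (mod 32): write x = 732 + 1015·t and require 732 + 1015·t ≡ 27 (mod 32), i.e. 1015·t ≡ 27 − 732 ≡ 31 (mod 32). Since 1015^(−1) ≡ 7 (mod 32) (1015 ≡ 23 (mod 32)), t ≡ 7·31 ≡ 25 (mod 32). So x ≡ 732 + 1015·25 = 26107 (mod 32480).
Unique solution in [0, 32480): x = 26107.

Final answer: x ≡ 26107 (mod 32480); the representative in [0, 32480) is 26107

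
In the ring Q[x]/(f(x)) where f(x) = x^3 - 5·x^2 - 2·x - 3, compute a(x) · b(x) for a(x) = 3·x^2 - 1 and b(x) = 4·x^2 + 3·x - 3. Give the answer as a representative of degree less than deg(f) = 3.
a · b ≡ 356·x^2 + 171·x + 210 (mod f(x))

First multiply in Q[x] without reducing: a · b = 12·x^4 + 9·x^3 - 13·x^2 - 3·x + 3. Now divide by f(x) = x^3 - 5·x^2 - 2·x - 3, eliminating the leading term at each step:
  leading term 12·x^4: subtract (12·x)·f(x) = 12·x^4 - 60·x^3 - 24·x^2 - 36·x, leaving 69·x^3 + 11·x^2 + 33·x + 3
  leading term 69·x^3: subtract (69)·f(x) = 69·x^3 - 345·x^2 - 138·x - 207, leaving 356·x^2 + 171·x + 210
The degree is now < 3, so this is the remainder. Hence a · b ≡ 356·x^2 + 171·x + 210 in Q[x]/(f).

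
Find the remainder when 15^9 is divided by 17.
Use repeated squaring. Binary(9) = 1001. Walk through the bits of the exponent 9 left-to-right: at each bit after the leading one, square the running value, then multiply by 15 if the bit is 1 (always reducing mod 17):
  bit 1 = 1 (leading): start with 15.
  bit 2 = 0: square 15^2 = 225 ≡ 4 (mod 17).
  bit 3 = 0: square 4^2 = 16 (mod 17).
  bit 4 = 1: square 16^2 = 256 ≡ 1; bit is 1, so multiply 1·15 = 15 (mod 17).
Final value: 15^9 ≡ 15 (mod 17).

Final answer: 15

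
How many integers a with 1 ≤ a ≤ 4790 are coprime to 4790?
The number of a ∈ {1, ..., 4790} with gcd(a, 4790) = 1 is by definition Euler's totient φ(4790). φ is multiplicative, with φ(p^e) = p^e − p^(e−1). Factorise 4790 = 2 · 5 · 479. Then
  φ(4790) = (2 − 1) · (5 − 1) · (479 − 1) = 1 · 4 · 478 = 1912.
So there are 1912 such integers.

Final answer: 1912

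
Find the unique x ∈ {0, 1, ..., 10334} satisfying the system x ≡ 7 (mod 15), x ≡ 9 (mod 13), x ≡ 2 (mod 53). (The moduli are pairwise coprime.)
x ≡ 4507 (mod 10335); the representative in [0, 10335) is 4507

The moduli 15, 13, 53 are pairwise coprime, so by the CRT there is a unique solution mod 15·13·53 = 10335.
Solve by successive substitution. Start with x ≡ 7 (mod 15).
  Combine with x ≡ 9 (mod 13): write x = 7 + 15·t and require 7 + 15·t ≡ 9 (mod 13), i.e. 15·t ≡ 9 − 7 ≡ 2 (mod 13). Since 15^(−1) ≡ 7 (mod 13) (15 ≡ 2 (mod 13)), t ≡ 7·2 ≡ 1 (mod 13). So x ≡ 7 + 15·1 = 22 (mod 195).
  Combine with x ≡ 2 (mod 53): write x = 22 + 195·t and require 22 + 195·t ≡ 2 (mod 53), i.e. 195·t ≡ 2 − 22 ≡ 33 (mod 53). Since 195^(−1) ≡ 28 (mod 53) (195 ≡ 36 (mod 53)), t ≡ 28·33 ≡ 23 (mod 53). So x ≡ 22 + 195·23 = 4507 (mod 10335).
Unique solution in [0, 10335): x = 4507.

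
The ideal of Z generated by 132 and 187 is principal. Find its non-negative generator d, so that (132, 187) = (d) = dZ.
(132, 187) = (11); d = 11

In the PID Z, (a, b) is generated by gcd(a, b). Compute gcd(187, 132) with the extended Euclidean algorithm, tracking rows (r, s, t) with s·187 + t·132 = r:
  row A: (187, 1, 0)   [1·187 + 0·132 = 187]
  row B: (132, 0, 1)   [0·187 + 1·132 = 132]
  187 = 1·132 + 55   → row C = row A − 1·row B = (55, 1, −1)   [check: 1·187 − 1·132 = 55]
  132 = 2·55 + 22   → row D = row B − 2·row C = (22, −2, 3)   [check: −2·187 + 3·132 = 22]
  55 = 2·22 + 11   → row E = row C − 2·row D = (11, 5, −7)   [check: 5·187 − 7·132 = 11]
  22 = 2·11 + 0   → remainder 0, stop. gcd = 11 (last nonzero row E).
So gcd(132, 187) = 11, with Bézout identity 5·187 − 7·132 = 11. Containment (⊇): the Bézout identity exhibits 11 as an element of (132, 187), giving (11) ⊆ (132, 187). Containment (⊆): since 11 | 132 and 11 | 187 (132 = 11·12, 187 = 11·17), every Z-linear combination of 132 and 187 is divisible by 11, so (132, 187) ⊆ (11). Therefore (132, 187) = (11), d = 11.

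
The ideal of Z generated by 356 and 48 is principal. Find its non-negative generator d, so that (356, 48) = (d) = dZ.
In the PID Z, (a, b) is generated by gcd(a, b). Compute gcd(356, 48) with the extended Euclidean algorithm, tracking rows (r, s, t) with s·356 + t·48 = r:
  row A: (356, 1, 0)   [1·356 + 0·48 = 356]
  row B: (48, 0, 1)   [0·356 + 1·48 = 48]
  356 = 7·48 + 20   → row C = row A − 7·row B = (20, 1, −7)   [check: 1·356 − 7·48 = 20]
  48 = 2·20 + 8   → row D = row B − 2·row C = (8, −2, 15)   [check: −2·356 + 15·48 = 8]
  20 = 2·8 + 4   → row E = row C − 2·row D = (4, 5, −37)   [check: 5·356 − 37·48 = 4]
  8 = 2·4 + 0   → remainder 0, stop. gcd = 4 (last nonzero row E).
So gcd(356, 48) = 4, with Bézout identity 5·356 − 37·48 = 4. Containment (⊇): the Bézout identity exhibits 4 as an element of (356, 48), giving (4) ⊆ (356, 48). Containment (⊆): since 4 | 356 and 4 | 48 (356 = 4·89, 48 = 4·12), every Z-linear combination of 356 and 48 is divisible by 4, so (356, 48) ⊆ (4). Therefore (356, 48) = (4), d = 4.

Final answer: (356, 48) = (4); d = 4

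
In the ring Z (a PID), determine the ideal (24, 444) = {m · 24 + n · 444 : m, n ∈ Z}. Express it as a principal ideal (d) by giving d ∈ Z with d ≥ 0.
In the PID Z, (a, b) is generated by gcd(a, b). Compute gcd(444, 24) with the extended Euclidean algorithm, tracking rows (r, s, t) with s·444 + t·24 = r:
  row A: (444, 1, 0)   [1·444 + 0·24 = 444]
  row B: (24, 0, 1)   [0·444 + 1·24 = 24]
  444 = 18·24 + 12   → row C = row A − 18·row B = (12, 1, −18)   [check: 1·444 − 18·24 = 12]
  24 = 2·12 + 0   → remainder 0, stop. gcd = 12 (last nonzero row C).
So gcd(24, 444) = 12, with Bézout identity 1·444 − 18·24 = 12. Containment (⊇): the Bézout identity exhibits 12 as an element of (24, 444), giving (12) ⊆ (24, 444). Containment (⊆): since 12 | 24 and 12 | 444 (24 = 12·2, 444 = 12·37), every Z-linear combination of 24 and 444 is divisible by 12, so (24, 444) ⊆ (12). Therefore (24, 444) = (12), d = 12.

Final answer: (24, 444) = (12); d = 12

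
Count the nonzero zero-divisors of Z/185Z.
Z/185Z has 40 nonzero zero-divisors

In Z/185Z each nonzero element is either a unit (gcd with 185 is 1) or a zero-divisor (gcd > 1). The number of units is φ(185): factorise 185 = 5 · 37, so φ(185) = (5 − 1) · (37 − 1) = 4 · 36 = 144. The nonzero elements number 185 − 1 = 184. Hence the nonzero zero-divisors number 184 − 144 = 40.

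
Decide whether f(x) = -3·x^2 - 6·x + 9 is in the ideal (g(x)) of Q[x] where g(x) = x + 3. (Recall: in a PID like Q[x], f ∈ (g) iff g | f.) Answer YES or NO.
In Q[x] the ideal (g) consists of all multiples of g, so f ∈ (g) iff g | f, i.e. iff the remainder of f on division by g is 0. Divide f by g (g is monic, so eliminate the leading term of the running remainder at each step):
  leading term -3·x^2: subtract (-3·x)·g(x) = -3·x^2 - 9·x, leaving 3·x + 9
  leading term 3·x: subtract (3)·g(x) = 3·x + 9, leaving 0
The remainder is 0, so f(x) = g(x) · h(x) with h(x) = 3 - 3·x. Hence g | f, i.e. f ∈ (g).

Final answer: YES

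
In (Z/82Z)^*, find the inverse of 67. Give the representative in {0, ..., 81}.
Apply the extended Euclidean algorithm to (82, 67), tracking rows (r, s, t) with s·82 + t·67 = r. Each division r_prev = q·r_cur + r_new produces the new row as (previous row) − q·(current row):
  row A: (82, 1, 0)   [1·82 + 0·67 = 82]
  row B: (67, 0, 1)   [0·82 + 1·67 = 67]
  82 = 1·67 + 15   → row C = row A − 1·row B = (15, 1, −1)   [check: 1·82 − 1·67 = 15]
  67 = 4·15 + 7   → row D = row B − 4·row C = (7, −4, 5)   [check: −4·82 + 5·67 = 7]
  15 = 2·7 + 1   → row E = row C − 2·row D = (1, 9, −11)   [check: 9·82 − 11·67 = 1]
  7 = 7·1 + 0   → remainder 0, stop. gcd = 1 (last nonzero row E).
The gcd is 1, so 67 is invertible mod 82. The last nonzero row gives 9·82 − 11·67 = 1, so t = −11. So 67^(−1) ≡ −11 ≡ 71 (mod 82). Verify: 67 · 71 = 4757 ≡ 1 (mod 82). ✓

Final answer: 67^(−1) ≡ 71 (mod 82)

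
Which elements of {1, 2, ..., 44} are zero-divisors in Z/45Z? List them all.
nonzero zero-divisors of Z/45Z = {3, 5, 6, 9, 10, 12, 15, 18, 20, 21, 24, 25, 27, 30, 33, 35, 36, 39, 40, 42}

An element a ∈ Z/45Z (with a ≠ 0) is a zero-divisor iff gcd(a, 45) > 1 (because a is a unit precisely when gcd(a, n) = 1, and in Z/nZ every nonzero, non-unit element is a zero-divisor). Scan a = 1, ..., 44 and keep those with gcd(a, 45) > 1:
  gcd(3, 45) = 3, gcd(5, 45) = 5, gcd(6, 45) = 3, gcd(9, 45) = 9, gcd(10, 45) = 5, gcd(12, 45) = 3, gcd(15, 45) = 15, gcd(18, 45) = 9, gcd(20, 45) = 5, gcd(21, 45) = 3, gcd(24, 45) = 3, gcd(25, 45) = 5, gcd(27, 45) = 9, gcd(30, 45) = 15, gcd(33, 45) = 3, gcd(35, 45) = 5, gcd(36, 45) = 9, gcd(39, 45) = 3, gcd(40, 45) = 5, gcd(42, 45) = 3.
All other a ∈ {1, ..., 44} have gcd(a, 45) = 1 and are units. So the nonzero zero-divisors are exactly the 20 values of a appearing in this scan.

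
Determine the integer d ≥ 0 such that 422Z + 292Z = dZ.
In the PID Z, (a, b) is generated by gcd(a, b). Compute gcd(422, 292) with the extended Euclidean algorithm, tracking rows (r, s, t) with s·422 + t·292 = r:
  row A: (422, 1, 0)   [1·422 + 0·292 = 422]
  row B: (292, 0, 1)   [0·422 + 1·292 = 292]
  422 = 1·292 + 130   → row C = row A − 1·row B = (130, 1, −1)   [check: 1·422 − 1·292 = 130]
  292 = 2·130 + 32   → row D = row B − 2·row C = (32, −2, 3)   [check: −2·422 + 3·292 = 32]
  130 = 4·32 + 2   → row E = row C − 4·row D = (2, 9, −13)   [check: 9·422 − 13·292 = 2]
  32 = 16·2 + 0   → remainder 0, stop. gcd = 2 (last nonzero row E).
So gcd(422, 292) = 2, with Bézout identity 9·422 − 13·292 = 2. Containment (⊇): the Bézout identity exhibits 2 as an element of (422, 292), giving (2) ⊆ (422, 292). Containment (⊆): since 2 | 422 and 2 | 292 (422 = 2·211, 292 = 2·146), every Z-linear combination of 422 and 292 is divisible by 2, so (422, 292) ⊆ (2). Therefore (422, 292) = (2), d = 2.

Final answer: (422, 292) = (2); d = 2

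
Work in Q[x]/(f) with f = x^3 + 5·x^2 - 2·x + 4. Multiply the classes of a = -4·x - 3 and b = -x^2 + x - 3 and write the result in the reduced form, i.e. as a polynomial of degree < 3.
First multiply in Q[x] without reducing: a · b = 4·x^3 - x^2 + 9·x + 9. Now divide by f(x) = x^3 + 5·x^2 - 2·x + 4, eliminating the leading term at each step:
  leading term 4·x^3: subtract (4)·f(x) = 4·x^3 + 20·x^2 - 8·x + 16, leaving -21·x^2 + 17·x - 7
The degree is now < 3, so this is the remainder. Hence a · b ≡ -21·x^2 + 17·x - 7 in Q[x]/(f).

Final answer: a · b ≡ -21·x^2 + 17·x - 7 (mod f(x))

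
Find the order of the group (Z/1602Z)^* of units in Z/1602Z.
|(Z/1602Z)^*| = 528

(Z/1602Z)^* consists of the classes a with gcd(a, 1602) = 1, so its order is φ(1602). φ is multiplicative, with φ(p^e) = p^e − p^(e−1). Factorise 1602 = 2 · 3^2 · 89. Then
  φ(1602) = (2 − 1) · (3^2 − 3^1) · (89 − 1) = 1 · 6 · 88 = 528.
Thus |(Z/1602Z)^*| = 528.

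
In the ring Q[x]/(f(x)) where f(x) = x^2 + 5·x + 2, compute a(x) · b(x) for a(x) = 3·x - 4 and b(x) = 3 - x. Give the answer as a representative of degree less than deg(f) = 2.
a · b ≡ 28·x - 6 (mod f(x))

First multiply in Q[x] without reducing: a · b = -3·x^2 + 13·x - 12. Now divide by f(x) = x^2 + 5·x + 2, eliminating the leading term at each step:
  leading term -3·x^2: subtract (-3)·f(x) = -3·x^2 - 15·x - 6, leaving 28·x - 6
The degree is now < 2, so this is the remainder. Hence a · b ≡ 28·x - 6 in Q[x]/(f).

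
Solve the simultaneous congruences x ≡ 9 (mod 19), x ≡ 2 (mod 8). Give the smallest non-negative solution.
x ≡ 66 (mod 152); the representative in [0, 152) is 66

The moduli 19, 8 are pairwise coprime, so by the CRT there is a unique solution mod 19·8 = 152.
Solve by successive substitution. Start with x ≡ 9 (mod 19).
  Combine with x ≡ 2 (mod 8): write x = 9 + 19·t and require 9 + 19·t ≡ 2 (mod 8), i.e. 19·t ≡ 2 − 9 ≡ 1 (mod 8). Since 19^(−1) ≡ 3 (mod 8) (19 ≡ 3 (mod 8)), t ≡ 3·1 ≡ 3 (mod 8). So x ≡ 9 + 19·3 = 66 (mod 152).
Unique solution in [0, 152): x = 66.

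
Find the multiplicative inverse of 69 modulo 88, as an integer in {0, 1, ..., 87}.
69^(−1) ≡ 37 (mod 88)

Apply the extended Euclidean algorithm to (88, 69), tracking rows (r, s, t) with s·88 + t·69 = r. Each division r_prev = q·r_cur + r_new produces the new row as (previous row) − q·(current row):
  row A: (88, 1, 0)   [1·88 + 0·69 = 88]
  row B: (69, 0, 1)   [0·88 + 1·69 = 69]
  88 = 1·69 + 19   → row C = row A − 1·row B = (19, 1, −1)   [check: 1·88 − 1·69 = 19]
  69 = 3·19 + 12   → row D = row B − 3·row C = (12, −3, 4)   [check: −3·88 + 4·69 = 12]
  19 = 1·12 + 7   → row E = row C − 1·row D = (7, 4, −5)   [check: 4·88 − 5·69 = 7]
  12 = 1·7 + 5   → row F = row D − 1·row E = (5, −7, 9)   [check: −7·88 + 9·69 = 5]
  7 = 1·5 + 2   → row G = row E − 1·row F = (2, 11, −14)   [check: 11·88 − 14·69 = 2]
  5 = 2·2 + 1   → row H = row F − 2·row G = (1, −29, 37)   [check: −29·88 + 37·69 = 1]
  2 = 2·1 + 0   → remainder 0, stop. gcd = 1 (last nonzero row H).
The gcd is 1, so 69 is invertible mod 88. The last nonzero row gives −29·88 + 37·69 = 1, so t = 37. So 69^(−1) ≡ 37 (mod 88). Verify: 69 · 37 = 2553 ≡ 1 (mod 88). ✓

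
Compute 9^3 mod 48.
9

Use repeated squaring. Binary(3) = 11. Walk through the bits of the exponent 3 left-to-right: at each bit after the leading one, square the running value, then multiply by 9 if the bit is 1 (always reducing mod 48):
  bit 1 = 1 (leading): start with 9.
  bit 2 = 1: square 9^2 = 81 ≡ 33; bit is 1, so multiply 33·9 = 297 ≡ 9 (mod 48).
Final value: 9^3 ≡ 9 (mod 48).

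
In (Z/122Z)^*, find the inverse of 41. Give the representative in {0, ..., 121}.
41^(−1) ≡ 3 (mod 122)

Apply the extended Euclidean algorithm to (122, 41), tracking rows (r, s, t) with s·122 + t·41 = r. Each division r_prev = q·r_cur + r_new produces the new row as (previous row) − q·(current row):
  row A: (122, 1, 0)   [1·122 + 0·41 = 122]
  row B: (41, 0, 1)   [0·122 + 1·41 = 41]
  122 = 2·41 + 40   → row C = row A − 2·row B = (40, 1, −2)   [check: 1·122 − 2·41 = 40]
  41 = 1·40 + 1   → row D = row B − 1·row C = (1, −1, 3)   [check: −1·122 + 3·41 = 1]
  40 = 40·1 + 0   → remainder 0, stop. gcd = 1 (last nonzero row D).
The gcd is 1, so 41 is invertible mod 122. The last nonzero row gives −1·122 + 3·41 = 1, so t = 3. So 41^(−1) ≡ 3 (mod 122). Verify: 41 · 3 = 123 ≡ 1 (mod 122). ✓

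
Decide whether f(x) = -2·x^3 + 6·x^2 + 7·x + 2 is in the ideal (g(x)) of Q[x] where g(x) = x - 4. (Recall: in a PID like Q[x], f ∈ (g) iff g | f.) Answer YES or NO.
In Q[x] the ideal (g) consists of all multiples of g, so f ∈ (g) iff g | f, i.e. iff the remainder of f on division by g is 0. Divide f by g (g is monic, so eliminate the leading term of the running remainder at each step):
  leading term -2·x^3: subtract (-2·x^2)·g(x) = -2·x^3 + 8·x^2, leaving -2·x^2 + 7·x + 2
  leading term -2·x^2: subtract (-2·x)·g(x) = -2·x^2 + 8·x, leaving 2 - x
  leading term -x: subtract (-1)·g(x) = 4 - x, leaving -2
The remainder r(x) = -2 ≠ 0 (and deg r < deg g), so g ∤ f, i.e. f ∉ (g).

Final answer: NO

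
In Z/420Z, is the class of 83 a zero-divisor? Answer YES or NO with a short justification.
gcd(83, 420) = 1, so 83 is a unit in Z/420Z (it has a multiplicative inverse). A unit cannot be a zero-divisor: if 83·b ≡ 0 then multiplying both sides by 83^(−1) gives b ≡ 0. So 83 is not a zero-divisor.

Final answer: NO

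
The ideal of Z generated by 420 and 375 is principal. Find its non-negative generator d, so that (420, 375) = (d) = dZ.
In the PID Z, (a, b) is generated by gcd(a, b). Compute gcd(420, 375) with the extended Euclidean algorithm, tracking rows (r, s, t) with s·420 + t·375 = r:
  row A: (420, 1, 0)   [1·420 + 0·375 = 420]
  row B: (375, 0, 1)   [0·420 + 1·375 = 375]
  420 = 1·375 + 45   → row C = row A − 1·row B = (45, 1, −1)   [check: 1·420 − 1·375 = 45]
  375 = 8·45 + 15   → row D = row B − 8·row C = (15, −8, 9)   [check: −8·420 + 9·375 = 15]
  45 = 3·15 + 0   → remainder 0, stop. gcd = 15 (last nonzero row D).
So gcd(420, 375) = 15, with Bézout identity −8·420 + 9·375 = 15. Containment (⊇): the Bézout identity exhibits 15 as an element of (420, 375), giving (15) ⊆ (420, 375). Containment (⊆): since 15 | 420 and 15 | 375 (420 = 15·28, 375 = 15·25), every Z-linear combination of 420 and 375 is divisible by 15, so (420, 375) ⊆ (15). Therefore (420, 375) = (15), d = 15.

Final answer: (420, 375) = (15); d = 15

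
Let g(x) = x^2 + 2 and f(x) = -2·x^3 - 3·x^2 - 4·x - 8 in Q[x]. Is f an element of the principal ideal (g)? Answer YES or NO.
NO

In Q[x] the ideal (g) consists of all multiples of g, so f ∈ (g) iff g | f, i.e. iff the remainder of f on division by g is 0. Divide f by g (g is monic, so eliminate the leading term of the running remainder at each step):
  leading term -2·x^3: subtract (-2·x)·g(x) = -2·x^3 - 4·x, leaving -3·x^2 - 8
  leading term -3·x^2: subtract (-3)·g(x) = -3·x^2 - 6, leaving -2
The remainder r(x) = -2 ≠ 0 (and deg r < deg g), so g ∤ f, i.e. f ∉ (g).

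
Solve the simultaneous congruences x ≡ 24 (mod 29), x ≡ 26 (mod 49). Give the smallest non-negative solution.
x ≡ 1300 (mod 1421); the representative in [0, 1421) is 1300

The moduli 29, 49 are pairwise coprime, so by the CRT there is a unique solution mod 29·49 = 1421.
Solve by successive substitution. Start with x ≡ 24 (mod 29).
  Combine with x ≡ 26 (mod 49): write x = 24 + 29·t and require 24 + 29·t ≡ 26 (mod 49), i.e. 29·t ≡ 26 − 24 ≡ 2 (mod 49). Since 29^(−1) ≡ 22 (mod 49), t ≡ 22·2 ≡ 44 (mod 49). So x ≡ 24 + 29·44 = 1300 (mod 1421).
Unique solution in [0, 1421): x = 1300.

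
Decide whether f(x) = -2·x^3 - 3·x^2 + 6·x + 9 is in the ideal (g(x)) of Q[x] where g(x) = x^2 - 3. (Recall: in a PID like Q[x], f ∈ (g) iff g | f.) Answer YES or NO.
In Q[x] the ideal (g) consists of all multiples of g, so f ∈ (g) iff g | f, i.e. iff the remainder of f on division by g is 0. Divide f by g (g is monic, so eliminate the leading term of the running remainder at each step):
  leading term -2·x^3: subtract (-2·x)·g(x) = -2·x^3 + 6·x, leaving 9 - 3·x^2
  leading term -3·x^2: subtract (-3)·g(x) = 9 - 3·x^2, leaving 0
The remainder is 0, so f(x) = g(x) · h(x) with h(x) = -2·x - 3. Hence g | f, i.e. f ∈ (g).

Final answer: YES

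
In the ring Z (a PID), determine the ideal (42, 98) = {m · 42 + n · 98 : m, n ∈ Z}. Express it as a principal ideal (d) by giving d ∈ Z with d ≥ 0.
In the PID Z, (a, b) is generated by gcd(a, b). Compute gcd(98, 42) with the extended Euclidean algorithm, tracking rows (r, s, t) with s·98 + t·42 = r:
  row A: (98, 1, 0)   [1·98 + 0·42 = 98]
  row B: (42, 0, 1)   [0·98 + 1·42 = 42]
  98 = 2·42 + 14   → row C = row A − 2·row B = (14, 1, −2)   [check: 1·98 − 2·42 = 14]
  42 = 3·14 + 0   → remainder 0, stop. gcd = 14 (last nonzero row C).
So gcd(42, 98) = 14, with Bézout identity 1·98 − 2·42 = 14. Containment (⊇): the Bézout identity exhibits 14 as an element of (42, 98), giving (14) ⊆ (42, 98). Containment (⊆): since 14 | 42 and 14 | 98 (42 = 14·3, 98 = 14·7), every Z-linear combination of 42 and 98 is divisible by 14, so (42, 98) ⊆ (14). Therefore (42, 98) = (14), d = 14.

Final answer: (42, 98) = (14); d = 14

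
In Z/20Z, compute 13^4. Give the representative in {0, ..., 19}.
1

Use repeated squaring. Binary(4) = 100. Walk through the bits of the exponent 4 left-to-right: at each bit after the leading one, square the running value, then multiply by 13 if the bit is 1 (always reducing mod 20):
  bit 1 = 1 (leading): start with 13.
  bit 2 = 0: square 13^2 = 169 ≡ 9 (mod 20).
  bit 3 = 0: square 9^2 = 81 ≡ 1 (mod 20).
Final value: 13^4 ≡ 1 (mod 20).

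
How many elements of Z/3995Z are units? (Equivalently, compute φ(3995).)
Z/3995Z has φ(3995) = 2944 units

An element a ∈ Z/3995Z is a unit iff gcd(a, 3995) = 1, so the number of units is φ(3995). φ is multiplicative, with φ(p^e) = p^e − p^(e−1). Factorise 3995 = 5 · 17 · 47. Then
  φ(3995) = (5 − 1) · (17 − 1) · (47 − 1) = 4 · 16 · 46 = 2944.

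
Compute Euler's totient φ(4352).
φ is multiplicative, with φ(p^e) = p^e − p^(e−1). Factorise 4352 = 2^8 · 17. Then
  φ(4352) = (2^8 − 2^7) · (17 − 1) = 128 · 16 = 2048.

Final answer: φ(4352) = 2048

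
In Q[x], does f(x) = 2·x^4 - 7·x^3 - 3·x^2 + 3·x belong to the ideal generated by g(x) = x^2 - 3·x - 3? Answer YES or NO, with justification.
In Q[x] the ideal (g) consists of all multiples of g, so f ∈ (g) iff g | f, i.e. iff the remainder of f on division by g is 0. Divide f by g (g is monic, so eliminate the leading term of the running remainder at each step):
  leading term 2·x^4: subtract (2·x^2)·g(x) = 2·x^4 - 6·x^3 - 6·x^2, leaving -x^3 + 3·x^2 + 3·x
  leading term -x^3: subtract (-x)·g(x) = -x^3 + 3·x^2 + 3·x, leaving 0
The remainder is 0, so f(x) = g(x) · h(x) with h(x) = 2·x^2 - x. Hence g | f, i.e. f ∈ (g).

Final answer: YES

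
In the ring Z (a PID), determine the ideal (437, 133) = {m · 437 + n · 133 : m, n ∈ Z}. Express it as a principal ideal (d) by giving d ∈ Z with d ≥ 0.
(437, 133) = (19); d = 19

In the PID Z, (a, b) is generated by gcd(a, b). Compute gcd(437, 133) with the extended Euclidean algorithm, tracking rows (r, s, t) with s·437 + t·133 = r:
  row A: (437, 1, 0)   [1·437 + 0·133 = 437]
  row B: (133, 0, 1)   [0·437 + 1·133 = 133]
  437 = 3·133 + 38   → row C = row A − 3·row B = (38, 1, −3)   [check: 1·437 − 3·133 = 38]
  133 = 3·38 + 19   → row D = row B − 3·row C = (19, −3, 10)   [check: −3·437 + 10·133 = 19]
  38 = 2·19 + 0   → remainder 0, stop. gcd = 19 (last nonzero row D).
So gcd(437, 133) = 19, with Bézout identity −3·437 + 10·133 = 19. Containment (⊇): the Bézout identity exhibits 19 as an element of (437, 133), giving (19) ⊆ (437, 133). Containment (⊆): since 19 | 437 and 19 | 133 (437 = 19·23, 133 = 19·7), every Z-linear combination of 437 and 133 is divisible by 19, so (437, 133) ⊆ (19). Therefore (437, 133) = (19), d = 19.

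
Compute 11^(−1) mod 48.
Apply the extended Euclidean algorithm to (48, 11), tracking rows (r, s, t) with s·48 + t·11 = r. Each division r_prev = q·r_cur + r_new produces the new row as (previous row) − q·(current row):
  row A: (48, 1, 0)   [1·48 + 0·11 = 48]
  row B: (11, 0, 1)   [0·48 + 1·11 = 11]
  48 = 4·11 + 4   → row C = row A − 4·row B = (4, 1, −4)   [check: 1·48 − 4·11 = 4]
  11 = 2·4 + 3   → row D = row B − 2·row C = (3, −2, 9)   [check: −2·48 + 9·11 = 3]
  4 = 1·3 + 1   → row E = row C − 1·row D = (1, 3, −13)   [check: 3·48 − 13·11 = 1]
  3 = 3·1 + 0   → remainder 0, stop. gcd = 1 (last nonzero row E).
The gcd is 1, so 11 is invertible mod 48. The last nonzero row gives 3·48 − 13·11 = 1, so t = −13. So 11^(−1) ≡ −13 ≡ 35 (mod 48). Verify: 11 · 35 = 385 ≡ 1 (mod 48). ✓

Final answer: 11^(−1) ≡ 35 (mod 48)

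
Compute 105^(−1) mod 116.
105^(−1) ≡ 21 (mod 116)

Apply the extended Euclidean algorithm to (116, 105), tracking rows (r, s, t) with s·116 + t·105 = r. Each division r_prev = q·r_cur + r_new produces the new row as (previous row) − q·(current row):
  row A: (116, 1, 0)   [1·116 + 0·105 = 116]
  row B: (105, 0, 1)   [0·116 + 1·105 = 105]
  116 = 1·105 + 11   → row C = row A − 1·row B = (11, 1, −1)   [check: 1·116 − 1·105 = 11]
  105 = 9·11 + 6   → row D = row B − 9·row C = (6, −9, 10)   [check: −9·116 + 10·105 = 6]
  11 = 1·6 + 5   → row E = row C − 1·row D = (5, 10, −11)   [check: 10·116 − 11·105 = 5]
  6 = 1·5 + 1   → row F = row D − 1·row E = (1, −19, 21)   [check: −19·116 + 21·105 = 1]
  5 = 5·1 + 0   → remainder 0, stop. gcd = 1 (last nonzero row F).
The gcd is 1, so 105 is invertible mod 116. The last nonzero row gives −19·116 + 21·105 = 1, so t = 21. So 105^(−1) ≡ 21 (mod 116). Verify: 105 · 21 = 2205 ≡ 1 (mod 116). ✓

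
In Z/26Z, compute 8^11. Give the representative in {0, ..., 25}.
18

Use repeated squaring. Binary(11) = 1011. Walk through the bits of the exponent 11 left-to-right: at each bit after the leading one, square the running value, then multiply by 8 if the bit is 1 (always reducing mod 26):
  bit 1 = 1 (leading): start with 8.
  bit 2 = 0: square 8^2 = 64 ≡ 12 (mod 26).
  bit 3 = 1: square 12^2 = 144 ≡ 14; bit is 1, so multiply 14·8 = 112 ≡ 8 (mod 26).
  bit 4 = 1: square 8^2 = 64 ≡ 12; bit is 1, so multiply 12·8 = 96 ≡ 18 (mod 26).
Final value: 8^11 ≡ 18 (mod 26).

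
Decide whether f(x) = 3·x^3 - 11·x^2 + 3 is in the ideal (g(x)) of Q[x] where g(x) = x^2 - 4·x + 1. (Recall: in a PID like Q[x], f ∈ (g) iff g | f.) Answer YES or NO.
In Q[x] the ideal (g) consists of all multiples of g, so f ∈ (g) iff g | f, i.e. iff the remainder of f on division by g is 0. Divide f by g (g is monic, so eliminate the leading term of the running remainder at each step):
  leading term 3·x^3: subtract (3·x)·g(x) = 3·x^3 - 12·x^2 + 3·x, leaving x^2 - 3·x + 3
  leading term x^2: subtract (1)·g(x) = x^2 - 4·x + 1, leaving x + 2
The remainder r(x) = x + 2 ≠ 0 (and deg r < deg g), so g ∤ f, i.e. f ∉ (g).

Final answer: NO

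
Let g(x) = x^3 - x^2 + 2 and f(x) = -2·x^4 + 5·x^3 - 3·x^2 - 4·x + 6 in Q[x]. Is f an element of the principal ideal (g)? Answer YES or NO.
In Q[x] the ideal (g) consists of all multiples of g, so f ∈ (g) iff g | f, i.e. iff the remainder of f on division by g is 0. Divide f by g (g is monic, so eliminate the leading term of the running remainder at each step):
  leading term -2·x^4: subtract (-2·x)·g(x) = -2·x^4 + 2·x^3 - 4·x, leaving 3·x^3 - 3·x^2 + 6
  leading term 3·x^3: subtract (3)·g(x) = 3·x^3 - 3·x^2 + 6, leaving 0
The remainder is 0, so f(x) = g(x) · h(x) with h(x) = 3 - 2·x. Hence g | f, i.e. f ∈ (g).

Final answer: YES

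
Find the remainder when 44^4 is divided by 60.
16

Use repeated squaring. Binary(4) = 100. Walk through the bits of the exponent 4 left-to-right: at each bit after the leading one, square the running value, then multiply by 44 if the bit is 1 (always reducing mod 60):
  bit 1 = 1 (leading): start with 44.
  bit 2 = 0: square 44^2 = 1936 ≡ 16 (mod 60).
  bit 3 = 0: square 16^2 = 256 ≡ 16 (mod 60).
Final value: 44^4 ≡ 16 (mod 60).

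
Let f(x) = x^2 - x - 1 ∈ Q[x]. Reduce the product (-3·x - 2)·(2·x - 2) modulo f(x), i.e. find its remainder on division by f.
First multiply in Q[x] without reducing: a · b = -6·x^2 + 2·x + 4. Now divide by f(x) = x^2 - x - 1, eliminating the leading term at each step:
  leading term -6·x^2: subtract (-6)·f(x) = -6·x^2 + 6·x + 6, leaving -4·x - 2
The degree is now < 2, so this is the remainder. Hence a · b ≡ -4·x - 2 in Q[x]/(f).

Final answer: a · b ≡ -4·x - 2 (mod f(x))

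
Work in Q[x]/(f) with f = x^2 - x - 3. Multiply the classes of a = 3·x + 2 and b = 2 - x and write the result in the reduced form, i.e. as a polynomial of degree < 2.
First multiply in Q[x] without reducing: a · b = -3·x^2 + 4·x + 4. Now divide by f(x) = x^2 - x - 3, eliminating the leading term at each step:
  leading term -3·x^2: subtract (-3)·f(x) = -3·x^2 + 3·x + 9, leaving x - 5
The degree is now < 2, so this is the remainder. Hence a · b ≡ x - 5 in Q[x]/(f).

Final answer: a · b ≡ x - 5 (mod f(x))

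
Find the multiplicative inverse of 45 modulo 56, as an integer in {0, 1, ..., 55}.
Apply the extended Euclidean algorithm to (56, 45), tracking rows (r, s, t) with s·56 + t·45 = r. Each division r_prev = q·r_cur + r_new produces the new row as (previous row) − q·(current row):
  row A: (56, 1, 0)   [1·56 + 0·45 = 56]
  row B: (45, 0, 1)   [0·56 + 1·45 = 45]
  56 = 1·45 + 11   → row C = row A − 1·row B = (11, 1, −1)   [check: 1·56 − 1·45 = 11]
  45 = 4·11 + 1   → row D = row B − 4·row C = (1, −4, 5)   [check: −4·56 + 5·45 = 1]
  11 = 11·1 + 0   → remainder 0, stop. gcd = 1 (last nonzero row D).
The gcd is 1, so 45 is invertible mod 56. The last nonzero row gives −4·56 + 5·45 = 1, so t = 5. So 45^(−1) ≡ 5 (mod 56). Verify: 45 · 5 = 225 ≡ 1 (mod 56). ✓

Final answer: 45^(−1) ≡ 5 (mod 56)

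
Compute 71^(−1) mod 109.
Apply the extended Euclidean algorithm to (109, 71), tracking rows (r, s, t) with s·109 + t·71 = r. Each division r_prev = q·r_cur + r_new produces the new row as (previous row) − q·(current row):
  row A: (109, 1, 0)   [1·109 + 0·71 = 109]
  row B: (71, 0, 1)   [0·109 + 1·71 = 71]
  109 = 1·71 + 38   → row C = row A − 1·row B = (38, 1, −1)   [check: 1·109 − 1·71 = 38]
  71 = 1·38 + 33   → row D = row B − 1·row C = (33, −1, 2)   [check: −1·109 + 2·71 = 33]
  38 = 1·33 + 5   → row E = row C − 1·row D = (5, 2, −3)   [check: 2·109 − 3·71 = 5]
  33 = 6·5 + 3   → row F = row D − 6·row E = (3, −13, 20)   [check: −13·109 + 20·71 = 3]
  5 = 1·3 + 2   → row G = row E − 1·row F = (2, 15, −23)   [check: 15·109 − 23·71 = 2]
  3 = 1·2 + 1   → row H = row F − 1·row G = (1, −28, 43)   [check: −28·109 + 43·71 = 1]
  2 = 2·1 + 0   → remainder 0, stop. gcd = 1 (last nonzero row H).
The gcd is 1, so 71 is invertible mod 109. The last nonzero row gives −28·109 + 43·71 = 1, so t = 43. So 71^(−1) ≡ 43 (mod 109). Verify: 71 · 43 = 3053 ≡ 1 (mod 109). ✓

Final answer: 71^(−1) ≡ 43 (mod 109)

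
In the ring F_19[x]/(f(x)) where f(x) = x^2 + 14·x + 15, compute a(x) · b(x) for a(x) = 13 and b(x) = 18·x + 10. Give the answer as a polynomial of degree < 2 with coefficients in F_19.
a · b ≡ 6·x + 16 (mod f(x))

Multiply as integer polynomials: a · b = 234·x + 130. Reducing coefficients mod 19: a · b ≡ 6·x + 16. This already has degree < 2, so no reduction by f is needed. Hence a · b ≡ 6·x + 16 in F_19[x]/(f).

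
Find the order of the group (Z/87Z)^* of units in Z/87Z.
|(Z/87Z)^*| = 56

(Z/87Z)^* consists of the classes a with gcd(a, 87) = 1, so its order is φ(87). φ is multiplicative, with φ(p^e) = p^e − p^(e−1). Factorise 87 = 3 · 29. Then
  φ(87) = (3 − 1) · (29 − 1) = 2 · 28 = 56.
Thus |(Z/87Z)^*| = 56.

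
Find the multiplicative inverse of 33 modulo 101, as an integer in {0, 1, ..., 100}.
Apply the extended Euclidean algorithm to (101, 33), tracking rows (r, s, t) with s·101 + t·33 = r. Each division r_prev = q·r_cur + r_new produces the new row as (previous row) − q·(current row):
  row A: (101, 1, 0)   [1·101 + 0·33 = 101]
  row B: (33, 0, 1)   [0·101 + 1·33 = 33]
  101 = 3·33 + 2   → row C = row A − 3·row B = (2, 1, −3)   [check: 1·101 − 3·33 = 2]
  33 = 16·2 + 1   → row D = row B − 16·row C = (1, −16, 49)   [check: −16·101 + 49·33 = 1]
  2 = 2·1 + 0   → remainder 0, stop. gcd = 1 (last nonzero row D).
The gcd is 1, so 33 is invertible mod 101. The last nonzero row gives −16·101 + 49·33 = 1, so t = 49. So 33^(−1) ≡ 49 (mod 101). Verify: 33 · 49 = 1617 ≡ 1 (mod 101). ✓

Final answer: 33^(−1) ≡ 49 (mod 101)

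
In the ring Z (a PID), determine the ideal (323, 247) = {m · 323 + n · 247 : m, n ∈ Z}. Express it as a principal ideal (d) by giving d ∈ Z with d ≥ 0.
(323, 247) = (19); d = 19

In the PID Z, (a, b) is generated by gcd(a, b). Compute gcd(323, 247) with the extended Euclidean algorithm, tracking rows (r, s, t) with s·323 + t·247 = r:
  row A: (323, 1, 0)   [1·323 + 0·247 = 323]
  row B: (247, 0, 1)   [0·323 + 1·247 = 247]
  323 = 1·247 + 76   → row C = row A − 1·row B = (76, 1, −1)   [check: 1·323 − 1·247 = 76]
  247 = 3·76 + 19   → row D = row B − 3·row C = (19, −3, 4)   [check: −3·323 + 4·247 = 19]
  76 = 4·19 + 0   → remainder 0, stop. gcd = 19 (last nonzero row D).
So gcd(323, 247) = 19, with Bézout identity −3·323 + 4·247 = 19. Containment (⊇): the Bézout identity exhibits 19 as an element of (323, 247), giving (19) ⊆ (323, 247). Containment (⊆): since 19 | 323 and 19 | 247 (323 = 19·17, 247 = 19·13), every Z-linear combination of 323 and 247 is divisible by 19, so (323, 247) ⊆ (19). Therefore (323, 247) = (19), d = 19.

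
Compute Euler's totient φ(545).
φ(545) = 432

φ is multiplicative, with φ(p^e) = p^e − p^(e−1). Factorise 545 = 5 · 109. Then
  φ(545) = (5 − 1) · (109 − 1) = 4 · 108 = 432.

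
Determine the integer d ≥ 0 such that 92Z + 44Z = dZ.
In the PID Z, (a, b) is generated by gcd(a, b). Compute gcd(92, 44) with the extended Euclidean algorithm, tracking rows (r, s, t) with s·92 + t·44 = r:
  row A: (92, 1, 0)   [1·92 + 0·44 = 92]
  row B: (44, 0, 1)   [0·92 + 1·44 = 44]
  92 = 2·44 + 4   → row C = row A − 2·row B = (4, 1, −2)   [check: 1·92 − 2·44 = 4]
  44 = 11·4 + 0   → remainder 0, stop. gcd = 4 (last nonzero row C).
So gcd(92, 44) = 4, with Bézout identity 1·92 − 2·44 = 4. Containment (⊇): the Bézout identity exhibits 4 as an element of (92, 44), giving (4) ⊆ (92, 44). Containment (⊆): since 4 | 92 and 4 | 44 (92 = 4·23, 44 = 4·11), every Z-linear combination of 92 and 44 is divisible by 4, so (92, 44) ⊆ (4). Therefore (92, 44) = (4), d = 4.

Final answer: (92, 44) = (4); d = 4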